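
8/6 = 4/3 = 1.33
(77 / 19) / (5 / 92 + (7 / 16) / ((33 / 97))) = 935088 / 309263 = 3.02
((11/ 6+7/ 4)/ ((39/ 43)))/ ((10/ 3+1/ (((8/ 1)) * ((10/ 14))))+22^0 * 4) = 18490/ 35139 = 0.53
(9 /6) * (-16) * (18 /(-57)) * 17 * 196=479808 /19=25253.05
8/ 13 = 0.62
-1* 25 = -25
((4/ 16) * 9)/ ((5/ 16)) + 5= 61/ 5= 12.20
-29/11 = -2.64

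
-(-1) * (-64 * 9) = -576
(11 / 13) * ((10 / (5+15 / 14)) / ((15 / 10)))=616 / 663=0.93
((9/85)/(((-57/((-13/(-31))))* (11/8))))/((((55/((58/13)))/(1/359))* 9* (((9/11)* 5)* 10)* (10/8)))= -928/3336300309375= -0.00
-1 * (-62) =62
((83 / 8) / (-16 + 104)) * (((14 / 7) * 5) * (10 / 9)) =2075 / 1584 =1.31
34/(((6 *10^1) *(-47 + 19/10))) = -17/1353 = -0.01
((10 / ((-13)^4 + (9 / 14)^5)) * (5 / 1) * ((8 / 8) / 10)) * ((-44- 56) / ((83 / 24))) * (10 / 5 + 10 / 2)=-45177216000 / 1274950575979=-0.04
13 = 13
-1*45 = -45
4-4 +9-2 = 7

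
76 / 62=38 / 31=1.23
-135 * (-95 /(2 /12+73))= 76950 /439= 175.28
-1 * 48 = -48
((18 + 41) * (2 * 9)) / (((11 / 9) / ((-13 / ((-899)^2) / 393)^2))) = 179478 / 123303113611673171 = 0.00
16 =16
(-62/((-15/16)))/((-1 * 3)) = -992/45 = -22.04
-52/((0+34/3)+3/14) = -2184/485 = -4.50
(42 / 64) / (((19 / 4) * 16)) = 21 / 2432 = 0.01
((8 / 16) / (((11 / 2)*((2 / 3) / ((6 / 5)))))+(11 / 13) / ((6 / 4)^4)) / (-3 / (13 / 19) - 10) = -19157 / 833085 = -0.02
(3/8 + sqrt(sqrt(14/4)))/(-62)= -2^(3/4) * 7^(1/4)/124 - 3/496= -0.03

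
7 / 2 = 3.50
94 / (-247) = -94 / 247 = -0.38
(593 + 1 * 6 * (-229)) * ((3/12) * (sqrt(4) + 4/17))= -14839/34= -436.44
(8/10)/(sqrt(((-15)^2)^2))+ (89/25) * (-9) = -36041/1125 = -32.04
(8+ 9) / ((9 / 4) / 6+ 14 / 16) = 68 / 5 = 13.60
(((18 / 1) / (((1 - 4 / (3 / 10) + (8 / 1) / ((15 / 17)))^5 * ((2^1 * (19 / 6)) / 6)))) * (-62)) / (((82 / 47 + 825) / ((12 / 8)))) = 1075429912500 / 208546674257467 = 0.01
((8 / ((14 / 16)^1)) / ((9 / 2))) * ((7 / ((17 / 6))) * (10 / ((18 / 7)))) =8960 / 459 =19.52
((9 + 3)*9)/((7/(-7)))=-108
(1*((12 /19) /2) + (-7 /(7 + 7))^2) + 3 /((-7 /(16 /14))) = 283 /3724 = 0.08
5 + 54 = 59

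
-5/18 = -0.28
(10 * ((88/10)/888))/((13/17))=0.13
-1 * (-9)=9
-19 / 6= -3.17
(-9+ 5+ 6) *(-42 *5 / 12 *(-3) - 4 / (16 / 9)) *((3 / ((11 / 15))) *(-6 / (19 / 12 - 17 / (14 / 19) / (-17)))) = -838.92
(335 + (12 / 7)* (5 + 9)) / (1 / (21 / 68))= 7539 / 68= 110.87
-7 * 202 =-1414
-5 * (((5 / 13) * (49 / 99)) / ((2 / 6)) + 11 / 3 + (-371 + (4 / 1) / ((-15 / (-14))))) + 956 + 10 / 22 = 1189016 / 429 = 2771.60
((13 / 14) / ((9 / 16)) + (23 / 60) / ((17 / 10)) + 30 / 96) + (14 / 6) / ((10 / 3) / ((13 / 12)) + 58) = 15150175 / 6802992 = 2.23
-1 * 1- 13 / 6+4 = 5 / 6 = 0.83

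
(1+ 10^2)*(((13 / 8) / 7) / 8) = 1313 / 448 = 2.93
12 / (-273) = -4 / 91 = -0.04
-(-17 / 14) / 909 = 17 / 12726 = 0.00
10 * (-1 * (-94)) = 940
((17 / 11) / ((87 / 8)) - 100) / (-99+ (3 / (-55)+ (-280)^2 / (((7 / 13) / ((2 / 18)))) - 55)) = -1433460 / 230020547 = -0.01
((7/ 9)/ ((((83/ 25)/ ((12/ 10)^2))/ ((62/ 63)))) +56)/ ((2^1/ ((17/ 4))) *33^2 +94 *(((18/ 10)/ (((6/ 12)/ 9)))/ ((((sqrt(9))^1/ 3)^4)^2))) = 894200/ 56479923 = 0.02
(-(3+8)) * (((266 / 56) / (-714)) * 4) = 209 / 714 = 0.29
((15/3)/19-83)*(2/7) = -3144/133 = -23.64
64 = 64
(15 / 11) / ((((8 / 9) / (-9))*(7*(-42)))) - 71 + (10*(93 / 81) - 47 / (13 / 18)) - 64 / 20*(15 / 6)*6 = -522308389 / 3027024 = -172.55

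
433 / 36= 12.03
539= 539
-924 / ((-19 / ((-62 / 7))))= -8184 / 19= -430.74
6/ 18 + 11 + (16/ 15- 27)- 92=-533/ 5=-106.60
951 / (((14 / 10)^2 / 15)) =356625 / 49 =7278.06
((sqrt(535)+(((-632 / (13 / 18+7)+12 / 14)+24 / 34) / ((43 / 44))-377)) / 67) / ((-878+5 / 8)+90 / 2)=0.01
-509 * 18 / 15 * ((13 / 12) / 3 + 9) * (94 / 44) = -8062051 / 660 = -12215.23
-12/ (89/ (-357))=4284/ 89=48.13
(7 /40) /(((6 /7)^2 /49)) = 16807 /1440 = 11.67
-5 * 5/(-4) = 25/4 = 6.25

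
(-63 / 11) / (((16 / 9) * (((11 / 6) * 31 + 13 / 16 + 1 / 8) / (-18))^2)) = -26453952 / 84584819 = -0.31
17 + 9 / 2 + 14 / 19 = 845 / 38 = 22.24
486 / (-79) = -486 / 79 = -6.15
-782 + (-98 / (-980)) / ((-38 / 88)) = -74312 / 95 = -782.23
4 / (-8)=-1 / 2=-0.50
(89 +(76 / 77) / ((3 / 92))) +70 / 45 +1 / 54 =502463 / 4158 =120.84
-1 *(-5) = 5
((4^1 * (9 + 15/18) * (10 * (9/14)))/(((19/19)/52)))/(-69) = -30680/161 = -190.56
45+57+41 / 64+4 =6825 / 64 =106.64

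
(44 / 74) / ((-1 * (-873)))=22 / 32301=0.00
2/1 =2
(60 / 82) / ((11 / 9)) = 270 / 451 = 0.60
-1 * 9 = -9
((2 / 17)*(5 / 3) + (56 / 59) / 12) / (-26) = -138 / 13039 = -0.01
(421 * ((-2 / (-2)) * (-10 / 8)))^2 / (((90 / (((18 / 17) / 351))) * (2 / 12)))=886205 / 15912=55.69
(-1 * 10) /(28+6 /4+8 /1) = -0.27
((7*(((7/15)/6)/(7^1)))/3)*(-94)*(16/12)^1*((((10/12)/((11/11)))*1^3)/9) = -658/2187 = -0.30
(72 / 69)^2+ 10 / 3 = 7018 / 1587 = 4.42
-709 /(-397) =709 /397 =1.79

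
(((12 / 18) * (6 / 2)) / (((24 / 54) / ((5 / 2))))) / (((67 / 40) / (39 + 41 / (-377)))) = 6597900 / 25259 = 261.21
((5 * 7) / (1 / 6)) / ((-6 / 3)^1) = -105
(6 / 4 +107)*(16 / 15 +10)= 18011 / 15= 1200.73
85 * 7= 595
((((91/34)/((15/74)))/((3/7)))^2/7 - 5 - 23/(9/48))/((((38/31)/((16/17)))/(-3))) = -1151488304/63009225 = -18.27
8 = 8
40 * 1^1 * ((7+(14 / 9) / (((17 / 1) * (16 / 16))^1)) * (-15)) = -217000 / 51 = -4254.90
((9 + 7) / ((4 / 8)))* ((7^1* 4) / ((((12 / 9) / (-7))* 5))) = -4704 / 5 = -940.80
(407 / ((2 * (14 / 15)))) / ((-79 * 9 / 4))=-2035 / 1659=-1.23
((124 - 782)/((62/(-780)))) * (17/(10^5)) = 218127/155000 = 1.41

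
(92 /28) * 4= 92 /7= 13.14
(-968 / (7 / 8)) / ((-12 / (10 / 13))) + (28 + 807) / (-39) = 4505 / 91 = 49.51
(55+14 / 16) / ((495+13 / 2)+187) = 149 / 1836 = 0.08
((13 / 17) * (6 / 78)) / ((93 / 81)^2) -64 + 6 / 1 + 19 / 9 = -8210950 / 147033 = -55.84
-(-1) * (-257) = -257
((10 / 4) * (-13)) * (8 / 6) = -130 / 3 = -43.33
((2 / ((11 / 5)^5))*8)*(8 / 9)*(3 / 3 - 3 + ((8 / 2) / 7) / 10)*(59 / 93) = -320960000 / 943597809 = -0.34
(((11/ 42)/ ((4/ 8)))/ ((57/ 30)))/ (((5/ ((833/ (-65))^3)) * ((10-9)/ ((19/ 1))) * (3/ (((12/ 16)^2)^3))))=-73572356781/ 562432000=-130.81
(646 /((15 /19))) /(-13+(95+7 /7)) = 12274 /1245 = 9.86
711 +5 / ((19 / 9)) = 13554 / 19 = 713.37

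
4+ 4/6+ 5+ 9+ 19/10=617/30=20.57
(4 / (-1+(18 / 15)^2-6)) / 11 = -0.07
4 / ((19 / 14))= 56 / 19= 2.95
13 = 13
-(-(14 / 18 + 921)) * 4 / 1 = 33184 / 9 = 3687.11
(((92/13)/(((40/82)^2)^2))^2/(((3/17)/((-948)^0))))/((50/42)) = 502659028098396071/6760000000000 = 74357.84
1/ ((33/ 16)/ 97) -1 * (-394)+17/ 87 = 140751/ 319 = 441.23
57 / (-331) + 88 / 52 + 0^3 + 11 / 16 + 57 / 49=11371797 / 3373552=3.37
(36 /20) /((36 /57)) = 57 /20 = 2.85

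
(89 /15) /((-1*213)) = -89 /3195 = -0.03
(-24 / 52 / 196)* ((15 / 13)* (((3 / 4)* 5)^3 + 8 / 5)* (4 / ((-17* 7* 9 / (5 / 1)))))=86935 / 31534048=0.00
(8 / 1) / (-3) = -8 / 3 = -2.67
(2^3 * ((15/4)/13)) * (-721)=-21630/13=-1663.85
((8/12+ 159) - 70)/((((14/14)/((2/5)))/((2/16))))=269/60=4.48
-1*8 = -8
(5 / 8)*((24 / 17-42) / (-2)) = 1725 / 136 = 12.68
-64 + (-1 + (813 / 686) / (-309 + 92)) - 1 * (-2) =-9379119 / 148862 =-63.01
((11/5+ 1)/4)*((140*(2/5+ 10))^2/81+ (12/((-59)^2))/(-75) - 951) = 711135229204/35245125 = 20176.84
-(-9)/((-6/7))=-10.50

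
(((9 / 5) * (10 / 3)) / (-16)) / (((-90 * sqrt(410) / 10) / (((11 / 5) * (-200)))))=-11 * sqrt(410) / 246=-0.91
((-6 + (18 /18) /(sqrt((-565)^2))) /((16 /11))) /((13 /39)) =-111837 /9040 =-12.37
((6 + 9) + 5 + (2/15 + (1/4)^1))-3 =1043/60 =17.38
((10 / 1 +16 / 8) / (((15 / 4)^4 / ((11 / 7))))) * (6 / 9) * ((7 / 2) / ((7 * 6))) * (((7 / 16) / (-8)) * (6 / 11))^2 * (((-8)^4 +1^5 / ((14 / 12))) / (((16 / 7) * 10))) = 100373 / 118800000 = 0.00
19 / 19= 1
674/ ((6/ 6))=674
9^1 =9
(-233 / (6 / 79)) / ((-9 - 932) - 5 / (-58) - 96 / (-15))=2669015 / 813027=3.28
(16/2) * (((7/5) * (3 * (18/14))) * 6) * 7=1814.40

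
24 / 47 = 0.51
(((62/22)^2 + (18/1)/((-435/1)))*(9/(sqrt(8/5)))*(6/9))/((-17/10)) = -415857*sqrt(10)/59653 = -22.05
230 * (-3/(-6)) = 115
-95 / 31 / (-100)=19 / 620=0.03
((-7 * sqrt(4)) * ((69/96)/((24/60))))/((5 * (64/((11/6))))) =-1771/12288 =-0.14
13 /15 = 0.87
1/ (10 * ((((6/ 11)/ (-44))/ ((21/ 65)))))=-847/ 325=-2.61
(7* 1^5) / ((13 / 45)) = 315 / 13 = 24.23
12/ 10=6/ 5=1.20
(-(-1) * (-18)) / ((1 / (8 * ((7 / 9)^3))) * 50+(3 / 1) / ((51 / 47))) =-419832 / 374309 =-1.12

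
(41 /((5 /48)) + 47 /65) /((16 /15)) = 76893 /208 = 369.68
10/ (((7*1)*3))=0.48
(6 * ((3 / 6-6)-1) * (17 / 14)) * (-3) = 142.07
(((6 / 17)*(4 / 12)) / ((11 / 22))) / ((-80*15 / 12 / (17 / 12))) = -1 / 300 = -0.00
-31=-31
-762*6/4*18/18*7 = -8001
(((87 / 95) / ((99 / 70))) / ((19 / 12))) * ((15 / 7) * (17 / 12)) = 4930 / 3971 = 1.24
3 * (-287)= -861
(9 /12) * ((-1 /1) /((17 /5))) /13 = -15 /884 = -0.02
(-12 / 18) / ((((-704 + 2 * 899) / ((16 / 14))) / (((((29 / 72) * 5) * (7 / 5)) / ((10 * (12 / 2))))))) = -29 / 886140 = -0.00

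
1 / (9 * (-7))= -1 / 63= -0.02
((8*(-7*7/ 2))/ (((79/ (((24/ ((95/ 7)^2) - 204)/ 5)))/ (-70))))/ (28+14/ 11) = -3966876144/ 16398425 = -241.91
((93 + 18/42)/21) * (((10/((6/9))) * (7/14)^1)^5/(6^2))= 9196875/3136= 2932.68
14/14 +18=19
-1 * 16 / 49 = -16 / 49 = -0.33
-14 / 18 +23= 200 / 9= 22.22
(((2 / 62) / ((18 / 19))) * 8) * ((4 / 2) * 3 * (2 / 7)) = 304 / 651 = 0.47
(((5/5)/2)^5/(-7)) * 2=-1/112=-0.01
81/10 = 8.10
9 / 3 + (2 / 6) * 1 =10 / 3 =3.33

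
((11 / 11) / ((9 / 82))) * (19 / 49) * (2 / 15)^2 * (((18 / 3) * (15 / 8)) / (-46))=-779 / 50715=-0.02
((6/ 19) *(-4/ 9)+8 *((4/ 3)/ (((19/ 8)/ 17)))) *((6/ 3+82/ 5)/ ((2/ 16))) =1065728/ 95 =11218.19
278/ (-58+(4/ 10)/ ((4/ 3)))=-2780/ 577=-4.82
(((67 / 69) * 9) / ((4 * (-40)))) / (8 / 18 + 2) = -0.02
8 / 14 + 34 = 242 / 7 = 34.57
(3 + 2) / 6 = 0.83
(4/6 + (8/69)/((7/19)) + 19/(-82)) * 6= 29691/6601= 4.50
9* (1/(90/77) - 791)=-71113/10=-7111.30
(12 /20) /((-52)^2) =3 /13520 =0.00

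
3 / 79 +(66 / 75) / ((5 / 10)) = 3551 / 1975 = 1.80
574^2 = 329476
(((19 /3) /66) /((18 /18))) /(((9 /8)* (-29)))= -76 /25839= -0.00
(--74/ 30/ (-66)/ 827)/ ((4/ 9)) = -37/ 363880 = -0.00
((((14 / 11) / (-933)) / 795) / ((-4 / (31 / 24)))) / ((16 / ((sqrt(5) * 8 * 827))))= 179459 * sqrt(5) / 783272160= 0.00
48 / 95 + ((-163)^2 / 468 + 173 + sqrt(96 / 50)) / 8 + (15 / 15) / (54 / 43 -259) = sqrt(3) / 10 + 115196336561 / 3942001440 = 29.40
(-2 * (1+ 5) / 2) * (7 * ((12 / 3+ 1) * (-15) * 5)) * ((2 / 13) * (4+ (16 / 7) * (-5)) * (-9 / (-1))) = -162000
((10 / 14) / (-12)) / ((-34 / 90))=75 / 476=0.16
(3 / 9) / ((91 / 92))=92 / 273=0.34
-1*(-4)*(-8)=-32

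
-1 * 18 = -18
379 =379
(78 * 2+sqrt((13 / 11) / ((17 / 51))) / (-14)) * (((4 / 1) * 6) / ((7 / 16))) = 59904 / 7 -192 * sqrt(429) / 539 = 8550.34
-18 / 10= -9 / 5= -1.80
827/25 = 33.08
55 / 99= 5 / 9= 0.56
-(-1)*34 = 34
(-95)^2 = 9025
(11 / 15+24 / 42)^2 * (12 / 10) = 2.04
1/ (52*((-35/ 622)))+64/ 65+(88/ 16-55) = -342/ 7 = -48.86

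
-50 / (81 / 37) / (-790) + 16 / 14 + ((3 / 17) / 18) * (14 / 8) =7242749 / 6091848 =1.19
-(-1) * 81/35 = 81/35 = 2.31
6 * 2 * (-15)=-180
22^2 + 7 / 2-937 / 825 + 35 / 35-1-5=794251 / 1650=481.36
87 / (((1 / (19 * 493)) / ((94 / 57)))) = 1343918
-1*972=-972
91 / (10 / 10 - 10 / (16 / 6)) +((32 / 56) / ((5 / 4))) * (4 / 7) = -88476 / 2695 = -32.83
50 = 50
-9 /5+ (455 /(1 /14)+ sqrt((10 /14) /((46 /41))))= sqrt(66010) /322+ 31841 /5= 6369.00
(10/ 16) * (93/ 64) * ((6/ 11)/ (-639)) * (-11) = 155/ 18176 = 0.01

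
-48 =-48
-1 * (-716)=716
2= 2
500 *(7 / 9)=3500 / 9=388.89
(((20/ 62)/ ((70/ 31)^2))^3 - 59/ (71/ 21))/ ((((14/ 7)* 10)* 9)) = -145764995839/ 1503554220000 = -0.10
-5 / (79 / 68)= -340 / 79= -4.30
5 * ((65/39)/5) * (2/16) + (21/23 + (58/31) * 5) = 179269/17112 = 10.48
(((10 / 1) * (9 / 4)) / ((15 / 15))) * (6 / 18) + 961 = 1937 / 2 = 968.50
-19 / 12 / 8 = -19 / 96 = -0.20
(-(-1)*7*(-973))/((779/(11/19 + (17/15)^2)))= -54256426/3330225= -16.29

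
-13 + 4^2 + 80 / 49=227 / 49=4.63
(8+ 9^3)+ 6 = 743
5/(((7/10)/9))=64.29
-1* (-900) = 900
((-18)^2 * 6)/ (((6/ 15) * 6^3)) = 45/ 2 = 22.50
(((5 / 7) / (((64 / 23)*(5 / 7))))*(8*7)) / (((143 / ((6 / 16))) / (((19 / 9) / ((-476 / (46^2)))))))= -231173 / 466752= -0.50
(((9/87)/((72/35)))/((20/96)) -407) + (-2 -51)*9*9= -136293/29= -4699.76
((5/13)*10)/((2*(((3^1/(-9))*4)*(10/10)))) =-1.44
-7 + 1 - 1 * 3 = -9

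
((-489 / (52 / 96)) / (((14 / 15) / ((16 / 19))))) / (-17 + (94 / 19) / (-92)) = 12956544 / 271271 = 47.76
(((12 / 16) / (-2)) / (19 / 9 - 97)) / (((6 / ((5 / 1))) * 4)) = 45 / 54656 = 0.00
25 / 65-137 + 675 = 6999 / 13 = 538.38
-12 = -12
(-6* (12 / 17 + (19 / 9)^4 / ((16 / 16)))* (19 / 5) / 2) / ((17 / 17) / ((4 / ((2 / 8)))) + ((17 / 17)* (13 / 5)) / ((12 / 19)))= -697433456 / 12430179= -56.11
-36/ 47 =-0.77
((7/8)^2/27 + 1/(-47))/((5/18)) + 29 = 130963/4512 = 29.03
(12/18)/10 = 0.07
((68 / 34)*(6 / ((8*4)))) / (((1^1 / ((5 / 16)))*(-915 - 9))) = -5 / 39424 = -0.00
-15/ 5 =-3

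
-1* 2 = -2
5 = 5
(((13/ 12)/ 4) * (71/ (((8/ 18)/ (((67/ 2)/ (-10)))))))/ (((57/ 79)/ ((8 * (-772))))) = 942889727/ 760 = 1240644.38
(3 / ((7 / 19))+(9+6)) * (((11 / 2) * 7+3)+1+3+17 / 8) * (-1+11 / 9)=3429 / 14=244.93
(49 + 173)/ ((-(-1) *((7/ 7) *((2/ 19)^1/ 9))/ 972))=18449532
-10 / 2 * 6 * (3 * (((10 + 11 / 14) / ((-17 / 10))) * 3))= 203850 / 119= 1713.03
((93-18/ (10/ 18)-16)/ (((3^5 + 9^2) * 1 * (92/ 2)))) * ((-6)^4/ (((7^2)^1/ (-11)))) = -0.87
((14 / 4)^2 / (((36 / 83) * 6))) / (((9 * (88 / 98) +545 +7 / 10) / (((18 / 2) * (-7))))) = -6974905 / 13024944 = -0.54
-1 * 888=-888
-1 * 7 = -7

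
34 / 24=17 / 12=1.42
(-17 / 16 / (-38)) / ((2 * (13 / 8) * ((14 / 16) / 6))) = 102 / 1729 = 0.06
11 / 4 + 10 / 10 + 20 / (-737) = 10975 / 2948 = 3.72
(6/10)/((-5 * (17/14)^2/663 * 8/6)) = -17199/425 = -40.47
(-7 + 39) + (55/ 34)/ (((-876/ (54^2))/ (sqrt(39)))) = 32-13365 * sqrt(39)/ 2482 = -1.63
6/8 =3/4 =0.75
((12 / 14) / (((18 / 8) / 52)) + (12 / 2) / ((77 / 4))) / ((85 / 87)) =19256 / 935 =20.59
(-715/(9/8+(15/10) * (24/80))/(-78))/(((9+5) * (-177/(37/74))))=-275/234171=-0.00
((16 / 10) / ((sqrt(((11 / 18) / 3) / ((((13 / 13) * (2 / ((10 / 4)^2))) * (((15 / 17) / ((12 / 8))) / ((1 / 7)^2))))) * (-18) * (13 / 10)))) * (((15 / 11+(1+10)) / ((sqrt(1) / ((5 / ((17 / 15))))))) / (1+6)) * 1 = -1280 * sqrt(5610) / 26741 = -3.59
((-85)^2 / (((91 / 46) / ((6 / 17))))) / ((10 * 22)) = 5.86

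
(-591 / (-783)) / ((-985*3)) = -1 / 3915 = -0.00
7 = 7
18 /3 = 6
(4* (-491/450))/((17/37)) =-36334/3825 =-9.50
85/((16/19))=1615/16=100.94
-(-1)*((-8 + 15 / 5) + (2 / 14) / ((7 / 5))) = -240 / 49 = -4.90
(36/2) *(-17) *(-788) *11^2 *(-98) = -2859295824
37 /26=1.42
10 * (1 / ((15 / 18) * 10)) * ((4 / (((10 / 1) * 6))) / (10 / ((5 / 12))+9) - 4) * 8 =-31664 / 825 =-38.38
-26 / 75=-0.35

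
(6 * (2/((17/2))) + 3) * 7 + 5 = 610/17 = 35.88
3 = 3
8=8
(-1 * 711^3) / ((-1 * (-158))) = -4549689 / 2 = -2274844.50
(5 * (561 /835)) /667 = 561 /111389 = 0.01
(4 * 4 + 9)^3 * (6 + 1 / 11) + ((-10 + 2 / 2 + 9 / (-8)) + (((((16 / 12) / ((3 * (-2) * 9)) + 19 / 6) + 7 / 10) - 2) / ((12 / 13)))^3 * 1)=7510584027700207 / 78918988500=95168.28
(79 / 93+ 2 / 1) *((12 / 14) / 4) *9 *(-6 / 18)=-1.83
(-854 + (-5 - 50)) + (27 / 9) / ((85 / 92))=-76989 / 85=-905.75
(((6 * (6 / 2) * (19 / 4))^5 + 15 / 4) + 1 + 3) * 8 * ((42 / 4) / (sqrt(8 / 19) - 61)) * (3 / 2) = -10675901007118683 / 1131056 - 9211303716237 * sqrt(38) / 565528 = -9539285045.43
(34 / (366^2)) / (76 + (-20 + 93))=17 / 9979722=0.00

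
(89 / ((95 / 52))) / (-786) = -2314 / 37335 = -0.06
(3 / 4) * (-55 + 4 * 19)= 15.75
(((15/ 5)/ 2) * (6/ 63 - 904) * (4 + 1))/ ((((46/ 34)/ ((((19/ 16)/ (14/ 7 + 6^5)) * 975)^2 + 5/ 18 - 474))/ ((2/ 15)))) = 10653264020159152013/ 33661656774144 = 316480.68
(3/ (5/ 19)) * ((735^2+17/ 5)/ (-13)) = -153965094/ 325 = -473738.75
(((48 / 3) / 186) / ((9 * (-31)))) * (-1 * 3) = 8 / 8649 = 0.00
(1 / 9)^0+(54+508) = 563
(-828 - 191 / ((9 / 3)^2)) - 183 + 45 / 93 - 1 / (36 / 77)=-1153807 / 1116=-1033.88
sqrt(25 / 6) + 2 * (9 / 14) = 9 / 7 + 5 * sqrt(6) / 6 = 3.33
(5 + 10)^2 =225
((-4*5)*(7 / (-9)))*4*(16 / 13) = 8960 / 117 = 76.58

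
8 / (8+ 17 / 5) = 40 / 57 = 0.70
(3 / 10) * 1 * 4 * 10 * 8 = 96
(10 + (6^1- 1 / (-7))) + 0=113 / 7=16.14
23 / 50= 0.46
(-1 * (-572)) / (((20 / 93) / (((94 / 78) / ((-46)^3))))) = -16027 / 486680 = -0.03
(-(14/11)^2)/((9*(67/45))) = -980/8107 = -0.12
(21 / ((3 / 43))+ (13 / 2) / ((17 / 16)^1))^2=27258841 / 289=94321.25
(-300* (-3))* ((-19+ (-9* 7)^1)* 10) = -738000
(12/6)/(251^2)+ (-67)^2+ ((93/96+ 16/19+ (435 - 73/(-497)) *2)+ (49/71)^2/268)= 5361.11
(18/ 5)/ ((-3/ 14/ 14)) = -1176/ 5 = -235.20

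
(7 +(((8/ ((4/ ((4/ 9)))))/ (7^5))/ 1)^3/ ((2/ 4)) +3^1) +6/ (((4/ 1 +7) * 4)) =771796831986926209/ 76141391496465834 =10.14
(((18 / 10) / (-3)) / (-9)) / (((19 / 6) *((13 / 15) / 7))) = 42 / 247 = 0.17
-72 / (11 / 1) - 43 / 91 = -7025 / 1001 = -7.02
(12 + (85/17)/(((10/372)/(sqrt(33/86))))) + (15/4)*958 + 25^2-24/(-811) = 93*sqrt(2838)/43 + 6860297/1622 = 4344.75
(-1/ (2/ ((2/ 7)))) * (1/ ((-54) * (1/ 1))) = 1/ 378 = 0.00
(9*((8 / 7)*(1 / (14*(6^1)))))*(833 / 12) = 17 / 2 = 8.50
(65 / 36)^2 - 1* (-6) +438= 579649 / 1296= 447.26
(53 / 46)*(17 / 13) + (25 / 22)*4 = 39811 / 6578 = 6.05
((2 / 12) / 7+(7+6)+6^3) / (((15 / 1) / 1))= 15.27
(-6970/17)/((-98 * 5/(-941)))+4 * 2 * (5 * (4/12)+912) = 958729/147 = 6521.97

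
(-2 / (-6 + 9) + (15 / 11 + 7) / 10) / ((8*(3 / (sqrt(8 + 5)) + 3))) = 91 / 11880 - 7*sqrt(13) / 11880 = 0.01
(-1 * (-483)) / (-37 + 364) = 161 / 109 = 1.48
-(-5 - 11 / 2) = 21 / 2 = 10.50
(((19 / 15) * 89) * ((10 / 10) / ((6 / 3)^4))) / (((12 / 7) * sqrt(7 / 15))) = 1691 * sqrt(105) / 2880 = 6.02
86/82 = 43/41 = 1.05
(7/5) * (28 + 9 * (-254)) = -15806/5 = -3161.20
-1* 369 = -369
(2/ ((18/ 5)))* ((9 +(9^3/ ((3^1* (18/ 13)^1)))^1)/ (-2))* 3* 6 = -1845/ 2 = -922.50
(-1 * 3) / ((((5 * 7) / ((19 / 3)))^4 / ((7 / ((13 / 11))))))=-1433531 / 75245625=-0.02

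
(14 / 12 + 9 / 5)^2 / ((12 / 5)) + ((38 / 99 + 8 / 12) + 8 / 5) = 150107 / 23760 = 6.32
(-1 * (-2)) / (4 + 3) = 2 / 7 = 0.29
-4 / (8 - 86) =2 / 39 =0.05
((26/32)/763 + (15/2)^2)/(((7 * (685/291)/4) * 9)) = 66611161/43903020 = 1.52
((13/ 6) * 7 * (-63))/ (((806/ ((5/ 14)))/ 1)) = -105/ 248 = -0.42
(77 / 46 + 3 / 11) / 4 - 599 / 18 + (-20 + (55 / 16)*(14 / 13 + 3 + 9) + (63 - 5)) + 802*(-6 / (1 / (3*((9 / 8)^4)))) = -699391243609 / 30311424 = -23073.52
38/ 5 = 7.60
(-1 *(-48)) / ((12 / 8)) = 32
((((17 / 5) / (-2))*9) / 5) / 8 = -0.38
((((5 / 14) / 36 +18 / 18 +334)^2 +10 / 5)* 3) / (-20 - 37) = -5907.03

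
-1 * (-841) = 841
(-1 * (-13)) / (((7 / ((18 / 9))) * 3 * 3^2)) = 26 / 189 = 0.14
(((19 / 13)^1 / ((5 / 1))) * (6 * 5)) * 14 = 1596 / 13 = 122.77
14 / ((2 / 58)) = 406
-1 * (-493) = 493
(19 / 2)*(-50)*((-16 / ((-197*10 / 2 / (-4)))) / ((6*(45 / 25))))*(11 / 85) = 33440 / 90423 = 0.37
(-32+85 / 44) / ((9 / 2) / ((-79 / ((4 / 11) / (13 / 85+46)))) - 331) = 410020191 / 4513637308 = 0.09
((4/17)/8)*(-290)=-145/17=-8.53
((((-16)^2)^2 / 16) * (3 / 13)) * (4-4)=0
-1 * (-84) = 84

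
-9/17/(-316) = 9/5372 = 0.00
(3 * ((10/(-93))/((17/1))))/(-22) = 5/5797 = 0.00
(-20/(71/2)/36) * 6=-20/213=-0.09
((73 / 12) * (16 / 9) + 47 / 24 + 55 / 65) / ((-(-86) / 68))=650131 / 60372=10.77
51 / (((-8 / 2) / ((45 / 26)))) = -2295 / 104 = -22.07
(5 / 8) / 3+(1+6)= 7.21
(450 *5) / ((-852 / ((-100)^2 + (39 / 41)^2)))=-6304320375 / 238702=-26410.84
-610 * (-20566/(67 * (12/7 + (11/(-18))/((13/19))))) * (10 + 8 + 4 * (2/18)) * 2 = 151606958048/18023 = 8411860.29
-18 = -18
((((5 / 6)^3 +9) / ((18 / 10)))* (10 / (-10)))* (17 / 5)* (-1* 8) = 35173 / 243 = 144.74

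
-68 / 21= -3.24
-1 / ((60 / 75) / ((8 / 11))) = -0.91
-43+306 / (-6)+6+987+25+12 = 936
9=9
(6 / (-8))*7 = -21 / 4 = -5.25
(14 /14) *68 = 68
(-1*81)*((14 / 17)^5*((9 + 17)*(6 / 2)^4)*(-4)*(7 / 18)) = 142714825344 / 1419857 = 100513.52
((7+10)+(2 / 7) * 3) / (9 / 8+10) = 1000 / 623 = 1.61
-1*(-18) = 18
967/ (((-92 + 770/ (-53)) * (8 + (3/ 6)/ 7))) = -358757/ 318999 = -1.12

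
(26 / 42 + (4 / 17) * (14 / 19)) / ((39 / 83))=446125 / 264537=1.69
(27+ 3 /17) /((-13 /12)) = -5544 /221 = -25.09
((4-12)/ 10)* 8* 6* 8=-1536/ 5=-307.20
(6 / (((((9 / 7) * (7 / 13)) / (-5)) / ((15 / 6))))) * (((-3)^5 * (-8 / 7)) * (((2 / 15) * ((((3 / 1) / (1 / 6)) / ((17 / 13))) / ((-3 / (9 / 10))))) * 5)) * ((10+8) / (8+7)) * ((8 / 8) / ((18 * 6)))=920.27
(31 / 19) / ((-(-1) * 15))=31 / 285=0.11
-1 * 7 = -7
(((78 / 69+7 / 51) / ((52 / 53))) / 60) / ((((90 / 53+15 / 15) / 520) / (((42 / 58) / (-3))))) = -29238881 / 29186586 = -1.00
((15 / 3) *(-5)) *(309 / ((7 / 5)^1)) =-38625 / 7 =-5517.86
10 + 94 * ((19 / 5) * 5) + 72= 1868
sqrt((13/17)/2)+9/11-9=-90/11+sqrt(442)/34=-7.56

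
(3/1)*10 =30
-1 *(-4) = 4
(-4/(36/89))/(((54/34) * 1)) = -6.23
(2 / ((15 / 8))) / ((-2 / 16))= -128 / 15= -8.53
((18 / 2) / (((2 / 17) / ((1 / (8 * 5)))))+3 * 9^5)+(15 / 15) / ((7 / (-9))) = 99202671 / 560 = 177147.63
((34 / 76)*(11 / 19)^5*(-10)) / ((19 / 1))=-13689335 / 893871739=-0.02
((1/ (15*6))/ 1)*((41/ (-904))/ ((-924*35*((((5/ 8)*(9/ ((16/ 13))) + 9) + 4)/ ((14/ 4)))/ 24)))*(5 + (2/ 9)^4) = 10765288/ 28887581247525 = 0.00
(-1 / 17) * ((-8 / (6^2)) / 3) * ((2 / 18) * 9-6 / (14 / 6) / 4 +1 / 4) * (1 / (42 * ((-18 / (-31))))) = 31 / 285768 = 0.00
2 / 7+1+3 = 30 / 7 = 4.29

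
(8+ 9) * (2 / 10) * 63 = 1071 / 5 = 214.20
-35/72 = -0.49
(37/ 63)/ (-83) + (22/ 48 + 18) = 771853/ 41832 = 18.45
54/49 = 1.10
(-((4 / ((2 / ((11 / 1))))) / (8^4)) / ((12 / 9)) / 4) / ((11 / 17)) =-51 / 32768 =-0.00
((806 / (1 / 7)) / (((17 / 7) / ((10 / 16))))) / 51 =98735 / 3468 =28.47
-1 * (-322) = 322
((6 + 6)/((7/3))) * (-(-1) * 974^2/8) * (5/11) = 21345210/77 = 277210.52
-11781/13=-906.23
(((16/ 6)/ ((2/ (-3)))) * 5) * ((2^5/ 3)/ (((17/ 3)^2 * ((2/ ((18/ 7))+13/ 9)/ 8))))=-6912/ 289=-23.92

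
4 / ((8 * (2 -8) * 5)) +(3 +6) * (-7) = -3781 / 60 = -63.02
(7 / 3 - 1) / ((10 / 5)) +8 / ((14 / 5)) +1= 95 / 21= 4.52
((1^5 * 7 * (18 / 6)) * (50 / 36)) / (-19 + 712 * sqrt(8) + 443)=-9275 / 2906832 + 15575 * sqrt(2) / 1453416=0.01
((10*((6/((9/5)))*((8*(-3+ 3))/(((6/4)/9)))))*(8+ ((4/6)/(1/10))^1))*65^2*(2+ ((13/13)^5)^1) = 0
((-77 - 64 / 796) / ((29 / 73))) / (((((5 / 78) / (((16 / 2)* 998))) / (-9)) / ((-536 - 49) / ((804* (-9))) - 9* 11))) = -41594197067133048 / 1933285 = -21514777731.75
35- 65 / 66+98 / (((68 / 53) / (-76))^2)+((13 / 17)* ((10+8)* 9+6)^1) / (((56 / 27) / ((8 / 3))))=344063.56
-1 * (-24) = 24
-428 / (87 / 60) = -8560 / 29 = -295.17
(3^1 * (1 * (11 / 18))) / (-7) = -0.26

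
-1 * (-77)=77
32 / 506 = 16 / 253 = 0.06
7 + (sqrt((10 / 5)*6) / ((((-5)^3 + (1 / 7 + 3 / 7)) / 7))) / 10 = 7 -49*sqrt(3) / 4355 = 6.98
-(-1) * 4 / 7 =4 / 7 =0.57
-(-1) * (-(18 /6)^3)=-27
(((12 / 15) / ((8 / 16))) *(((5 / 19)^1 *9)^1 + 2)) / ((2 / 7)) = 2324 / 95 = 24.46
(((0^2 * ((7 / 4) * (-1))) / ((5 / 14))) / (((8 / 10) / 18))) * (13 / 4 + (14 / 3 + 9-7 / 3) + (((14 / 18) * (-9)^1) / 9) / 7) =0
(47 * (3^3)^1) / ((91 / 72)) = 91368 / 91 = 1004.04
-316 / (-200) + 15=829 / 50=16.58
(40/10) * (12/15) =16/5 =3.20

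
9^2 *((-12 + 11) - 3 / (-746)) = -60183 / 746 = -80.67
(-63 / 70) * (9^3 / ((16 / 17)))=-111537 / 160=-697.11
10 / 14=5 / 7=0.71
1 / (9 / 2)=2 / 9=0.22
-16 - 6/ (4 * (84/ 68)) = -17.21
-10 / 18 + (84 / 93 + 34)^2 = 10531711 / 8649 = 1217.68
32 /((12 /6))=16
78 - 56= 22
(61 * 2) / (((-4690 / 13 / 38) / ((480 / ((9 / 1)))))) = -964288 / 1407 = -685.35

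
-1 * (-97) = 97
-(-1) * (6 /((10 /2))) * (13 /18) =0.87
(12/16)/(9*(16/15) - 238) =-15/4568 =-0.00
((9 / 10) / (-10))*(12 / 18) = -3 / 50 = -0.06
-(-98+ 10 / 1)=88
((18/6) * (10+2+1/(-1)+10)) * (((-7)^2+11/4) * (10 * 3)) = 195615/2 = 97807.50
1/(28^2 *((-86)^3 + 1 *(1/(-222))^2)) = -0.00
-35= -35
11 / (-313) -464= -145243 / 313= -464.04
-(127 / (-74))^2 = -16129 / 5476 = -2.95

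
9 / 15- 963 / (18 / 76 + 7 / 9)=-1645689 / 1735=-948.52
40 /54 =20 /27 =0.74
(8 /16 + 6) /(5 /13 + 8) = 169 /218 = 0.78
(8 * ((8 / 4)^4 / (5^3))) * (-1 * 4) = -512 / 125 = -4.10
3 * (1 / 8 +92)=2211 / 8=276.38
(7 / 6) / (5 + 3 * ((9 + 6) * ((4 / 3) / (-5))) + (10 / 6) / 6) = -0.17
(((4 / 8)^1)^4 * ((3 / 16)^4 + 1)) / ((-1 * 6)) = -65617 / 6291456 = -0.01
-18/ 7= -2.57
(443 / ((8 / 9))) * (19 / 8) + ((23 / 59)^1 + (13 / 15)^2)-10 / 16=1006059419 / 849600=1184.16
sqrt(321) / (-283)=-sqrt(321) / 283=-0.06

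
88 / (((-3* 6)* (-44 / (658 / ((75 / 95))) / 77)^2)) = -21061425539 / 2025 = -10400703.97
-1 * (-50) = 50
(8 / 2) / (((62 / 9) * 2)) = 9 / 31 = 0.29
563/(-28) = -20.11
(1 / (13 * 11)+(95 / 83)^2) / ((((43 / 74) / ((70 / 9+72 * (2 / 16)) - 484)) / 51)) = -2287813946320 / 42360461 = -54008.24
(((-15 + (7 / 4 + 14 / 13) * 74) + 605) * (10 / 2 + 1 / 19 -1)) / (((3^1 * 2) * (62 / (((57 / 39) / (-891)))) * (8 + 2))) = -145453 / 101846160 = -0.00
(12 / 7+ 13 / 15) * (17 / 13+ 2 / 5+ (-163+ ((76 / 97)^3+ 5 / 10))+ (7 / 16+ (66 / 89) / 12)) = -3658620065648383 / 8870086352400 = -412.47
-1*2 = -2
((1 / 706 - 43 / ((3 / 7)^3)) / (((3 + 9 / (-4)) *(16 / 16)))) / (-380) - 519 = -2809142963 / 5432670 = -517.08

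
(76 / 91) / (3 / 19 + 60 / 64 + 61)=0.01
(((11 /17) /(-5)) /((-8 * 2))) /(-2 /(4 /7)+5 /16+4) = 11 /1105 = 0.01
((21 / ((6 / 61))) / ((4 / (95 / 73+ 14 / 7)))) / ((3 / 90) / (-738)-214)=-0.82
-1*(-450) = 450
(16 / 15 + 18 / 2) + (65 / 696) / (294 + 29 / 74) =76319617 / 7581180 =10.07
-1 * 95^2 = -9025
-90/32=-45/16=-2.81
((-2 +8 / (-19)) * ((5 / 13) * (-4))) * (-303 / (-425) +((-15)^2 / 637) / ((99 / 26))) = 33960328 / 11316305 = 3.00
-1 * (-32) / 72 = 4 / 9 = 0.44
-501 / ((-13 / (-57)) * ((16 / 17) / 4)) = -485469 / 52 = -9335.94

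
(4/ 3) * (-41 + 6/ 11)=-1780/ 33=-53.94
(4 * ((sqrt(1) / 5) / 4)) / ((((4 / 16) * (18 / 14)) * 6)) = 14 / 135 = 0.10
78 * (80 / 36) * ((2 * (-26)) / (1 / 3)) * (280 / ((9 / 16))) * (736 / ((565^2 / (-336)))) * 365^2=53214043281817600 / 38307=1389146716835.50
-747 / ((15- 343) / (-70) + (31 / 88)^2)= -202466880 / 1303651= -155.31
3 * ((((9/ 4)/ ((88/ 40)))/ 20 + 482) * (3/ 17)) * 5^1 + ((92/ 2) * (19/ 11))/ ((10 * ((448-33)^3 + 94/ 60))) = 8186228201458149/ 6415450280624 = 1276.02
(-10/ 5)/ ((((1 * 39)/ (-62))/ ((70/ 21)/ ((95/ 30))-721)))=-1696196/ 741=-2289.06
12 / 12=1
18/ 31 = 0.58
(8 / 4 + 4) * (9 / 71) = 54 / 71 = 0.76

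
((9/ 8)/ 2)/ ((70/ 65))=117/ 224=0.52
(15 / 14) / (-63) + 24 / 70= 479 / 1470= 0.33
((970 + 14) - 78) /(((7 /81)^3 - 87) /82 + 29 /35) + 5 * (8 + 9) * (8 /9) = -6097869718310 /1595066139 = -3822.96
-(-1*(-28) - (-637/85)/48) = -114877/4080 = -28.16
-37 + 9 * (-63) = -604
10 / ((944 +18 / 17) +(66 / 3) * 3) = 85 / 8594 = 0.01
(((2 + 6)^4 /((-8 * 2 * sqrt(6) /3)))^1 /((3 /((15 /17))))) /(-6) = 320 * sqrt(6) /51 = 15.37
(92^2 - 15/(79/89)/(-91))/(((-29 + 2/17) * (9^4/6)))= -0.27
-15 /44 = -0.34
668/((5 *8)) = 167/10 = 16.70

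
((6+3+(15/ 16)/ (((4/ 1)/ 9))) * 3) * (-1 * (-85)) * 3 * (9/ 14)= 4895235/ 896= 5463.43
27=27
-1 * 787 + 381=-406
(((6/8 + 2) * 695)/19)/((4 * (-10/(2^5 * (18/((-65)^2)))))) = -27522/80275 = -0.34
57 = 57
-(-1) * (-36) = -36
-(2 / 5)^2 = -4 / 25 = -0.16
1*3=3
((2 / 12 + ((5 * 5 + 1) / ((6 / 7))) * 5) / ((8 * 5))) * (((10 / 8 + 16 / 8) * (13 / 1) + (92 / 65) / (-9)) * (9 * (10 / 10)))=1437.99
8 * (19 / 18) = 76 / 9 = 8.44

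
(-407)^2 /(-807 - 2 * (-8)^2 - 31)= -165649 /966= -171.48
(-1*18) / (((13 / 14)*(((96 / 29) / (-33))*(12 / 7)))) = 46893 / 416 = 112.72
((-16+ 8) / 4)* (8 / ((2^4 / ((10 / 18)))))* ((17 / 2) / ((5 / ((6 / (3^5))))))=-17 / 729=-0.02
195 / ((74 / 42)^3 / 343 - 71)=-123884397 / 45096496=-2.75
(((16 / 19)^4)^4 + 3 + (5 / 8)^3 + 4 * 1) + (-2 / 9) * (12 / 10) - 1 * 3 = 8952690854736213165562387 / 2215230056199330567790080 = 4.04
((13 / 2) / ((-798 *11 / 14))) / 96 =-13 / 120384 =-0.00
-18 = -18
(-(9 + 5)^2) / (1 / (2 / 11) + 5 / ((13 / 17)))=-5096 / 313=-16.28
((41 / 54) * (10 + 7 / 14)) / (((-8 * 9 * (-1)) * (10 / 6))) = 0.07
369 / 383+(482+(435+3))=352729 / 383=920.96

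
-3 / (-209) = 0.01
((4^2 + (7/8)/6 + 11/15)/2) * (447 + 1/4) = 7247239/1920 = 3774.60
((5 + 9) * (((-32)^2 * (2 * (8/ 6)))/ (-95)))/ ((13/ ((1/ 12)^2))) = -7168/ 33345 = -0.21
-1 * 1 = -1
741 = 741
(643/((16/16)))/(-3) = -643/3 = -214.33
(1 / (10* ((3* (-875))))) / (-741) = 1 / 19451250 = 0.00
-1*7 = -7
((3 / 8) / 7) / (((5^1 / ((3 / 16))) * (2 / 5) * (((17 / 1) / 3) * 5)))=27 / 152320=0.00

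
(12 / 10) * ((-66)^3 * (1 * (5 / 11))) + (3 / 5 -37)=-784262 / 5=-156852.40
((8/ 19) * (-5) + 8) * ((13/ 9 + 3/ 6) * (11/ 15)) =4312/ 513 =8.41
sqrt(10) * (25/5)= 5 * sqrt(10)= 15.81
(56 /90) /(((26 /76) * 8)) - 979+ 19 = -561467 /585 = -959.77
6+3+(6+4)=19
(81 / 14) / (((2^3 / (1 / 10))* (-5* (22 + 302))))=-1 / 22400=-0.00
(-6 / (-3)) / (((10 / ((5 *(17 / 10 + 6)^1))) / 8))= 308 / 5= 61.60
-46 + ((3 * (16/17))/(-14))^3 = -77531138/1685159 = -46.01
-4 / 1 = -4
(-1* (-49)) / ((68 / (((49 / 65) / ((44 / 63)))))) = 151263 / 194480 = 0.78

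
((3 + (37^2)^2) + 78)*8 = 14993936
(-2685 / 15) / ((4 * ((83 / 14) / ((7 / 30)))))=-8771 / 4980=-1.76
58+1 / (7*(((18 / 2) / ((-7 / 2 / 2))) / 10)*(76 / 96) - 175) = 206286 / 3557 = 57.99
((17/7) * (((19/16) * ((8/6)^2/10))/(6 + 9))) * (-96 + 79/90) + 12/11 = -2887319/1336500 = -2.16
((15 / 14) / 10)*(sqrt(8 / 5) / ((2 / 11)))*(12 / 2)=99*sqrt(10) / 70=4.47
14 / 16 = 7 / 8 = 0.88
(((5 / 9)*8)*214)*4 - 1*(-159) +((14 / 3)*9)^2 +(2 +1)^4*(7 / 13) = 675214 / 117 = 5771.06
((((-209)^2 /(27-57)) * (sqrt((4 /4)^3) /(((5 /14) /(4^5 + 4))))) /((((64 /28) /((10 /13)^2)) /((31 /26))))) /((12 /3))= -17052319823 /52728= -323401.60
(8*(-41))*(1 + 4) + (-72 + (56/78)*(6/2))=-22228/13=-1709.85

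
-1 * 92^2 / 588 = -2116 / 147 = -14.39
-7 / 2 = -3.50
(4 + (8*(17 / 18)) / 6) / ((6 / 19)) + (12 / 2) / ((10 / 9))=8932 / 405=22.05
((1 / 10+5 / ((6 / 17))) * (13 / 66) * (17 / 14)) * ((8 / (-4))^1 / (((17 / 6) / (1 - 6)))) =2782 / 231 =12.04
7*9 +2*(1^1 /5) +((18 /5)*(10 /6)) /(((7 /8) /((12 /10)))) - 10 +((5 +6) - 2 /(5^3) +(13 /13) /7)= 63661 /875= 72.76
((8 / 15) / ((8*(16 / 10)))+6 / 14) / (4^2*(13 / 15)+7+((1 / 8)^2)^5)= 53016002560 / 2352568336489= 0.02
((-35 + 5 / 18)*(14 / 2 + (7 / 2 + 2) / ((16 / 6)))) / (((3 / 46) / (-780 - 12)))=22928125 / 6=3821354.17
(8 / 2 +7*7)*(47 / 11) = 2491 / 11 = 226.45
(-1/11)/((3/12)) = -4/11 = -0.36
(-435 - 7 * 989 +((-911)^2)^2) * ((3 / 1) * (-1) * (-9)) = 18596759189841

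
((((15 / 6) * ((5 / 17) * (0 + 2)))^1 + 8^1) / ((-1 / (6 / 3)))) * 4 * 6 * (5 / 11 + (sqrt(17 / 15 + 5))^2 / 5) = -3572912 / 4675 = -764.26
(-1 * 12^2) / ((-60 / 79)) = 948 / 5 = 189.60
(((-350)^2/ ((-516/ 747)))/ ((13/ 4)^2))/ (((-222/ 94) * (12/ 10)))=4778725000/ 806637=5924.26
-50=-50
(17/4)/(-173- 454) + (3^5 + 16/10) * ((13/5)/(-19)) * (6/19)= -12600083/1191300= -10.58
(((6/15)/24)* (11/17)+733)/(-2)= -747671/2040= -366.51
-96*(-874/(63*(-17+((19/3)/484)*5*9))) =-81.15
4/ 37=0.11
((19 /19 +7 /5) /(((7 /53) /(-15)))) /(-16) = 477 /28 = 17.04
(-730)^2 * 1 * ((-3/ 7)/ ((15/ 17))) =-258837.14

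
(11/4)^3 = 1331/64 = 20.80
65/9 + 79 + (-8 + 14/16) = 5695/72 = 79.10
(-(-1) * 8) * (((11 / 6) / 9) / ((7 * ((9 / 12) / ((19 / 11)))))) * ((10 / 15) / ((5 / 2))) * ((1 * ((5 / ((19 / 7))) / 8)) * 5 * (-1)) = -40 / 243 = -0.16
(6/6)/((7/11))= 11/7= 1.57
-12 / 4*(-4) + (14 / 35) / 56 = 12.01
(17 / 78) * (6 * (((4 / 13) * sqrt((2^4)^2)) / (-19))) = -1088 / 3211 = -0.34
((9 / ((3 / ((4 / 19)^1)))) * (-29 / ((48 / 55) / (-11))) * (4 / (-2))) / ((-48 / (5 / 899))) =3025 / 56544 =0.05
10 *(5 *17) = 850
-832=-832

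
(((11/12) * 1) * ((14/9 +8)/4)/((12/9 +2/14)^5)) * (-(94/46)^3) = -7428265606377/2786647041736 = -2.67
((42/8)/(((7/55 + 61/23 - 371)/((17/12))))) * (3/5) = -90321/7452784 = -0.01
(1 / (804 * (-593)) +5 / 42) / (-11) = -397303 / 36711444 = -0.01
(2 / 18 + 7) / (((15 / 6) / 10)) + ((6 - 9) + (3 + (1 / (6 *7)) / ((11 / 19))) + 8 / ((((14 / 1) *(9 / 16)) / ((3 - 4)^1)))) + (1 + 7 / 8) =7747 / 264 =29.34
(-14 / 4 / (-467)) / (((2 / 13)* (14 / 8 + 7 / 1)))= 13 / 2335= 0.01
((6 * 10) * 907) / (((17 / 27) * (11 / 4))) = 5877360 / 187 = 31429.73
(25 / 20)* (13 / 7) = 65 / 28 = 2.32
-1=-1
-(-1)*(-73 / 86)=-73 / 86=-0.85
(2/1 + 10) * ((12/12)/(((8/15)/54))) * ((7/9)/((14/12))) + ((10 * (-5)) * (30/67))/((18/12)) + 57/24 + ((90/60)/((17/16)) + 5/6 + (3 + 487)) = 1289.69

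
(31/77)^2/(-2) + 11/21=15751/35574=0.44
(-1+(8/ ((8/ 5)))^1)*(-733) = -2932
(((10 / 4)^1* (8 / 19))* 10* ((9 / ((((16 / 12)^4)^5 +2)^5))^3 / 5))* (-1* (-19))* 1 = 0.00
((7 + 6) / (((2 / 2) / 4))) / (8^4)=13 / 1024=0.01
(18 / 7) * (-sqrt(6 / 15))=-18 * sqrt(10) / 35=-1.63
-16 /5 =-3.20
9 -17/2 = 1/2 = 0.50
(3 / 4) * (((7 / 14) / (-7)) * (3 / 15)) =-3 / 280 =-0.01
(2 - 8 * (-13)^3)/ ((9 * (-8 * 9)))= -8789/ 324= -27.13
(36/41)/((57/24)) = 288/779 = 0.37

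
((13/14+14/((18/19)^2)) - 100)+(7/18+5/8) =-374033/4536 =-82.46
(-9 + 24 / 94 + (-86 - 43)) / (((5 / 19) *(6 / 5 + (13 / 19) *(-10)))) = 92.77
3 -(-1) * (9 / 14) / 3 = 45 / 14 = 3.21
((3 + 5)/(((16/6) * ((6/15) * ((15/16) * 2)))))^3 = 64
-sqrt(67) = -8.19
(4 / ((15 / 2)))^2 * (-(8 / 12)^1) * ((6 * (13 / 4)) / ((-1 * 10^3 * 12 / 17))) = 442 / 84375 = 0.01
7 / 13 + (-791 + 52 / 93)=-954992 / 1209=-789.90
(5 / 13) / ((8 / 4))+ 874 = 22729 / 26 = 874.19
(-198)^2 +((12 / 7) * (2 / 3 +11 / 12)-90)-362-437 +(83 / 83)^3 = 38318.71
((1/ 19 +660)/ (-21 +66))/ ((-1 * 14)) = -1.05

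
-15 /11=-1.36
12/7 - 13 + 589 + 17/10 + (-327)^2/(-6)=-603473/35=-17242.09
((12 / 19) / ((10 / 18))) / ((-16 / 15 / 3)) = -243 / 76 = -3.20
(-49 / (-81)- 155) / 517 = -12506 / 41877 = -0.30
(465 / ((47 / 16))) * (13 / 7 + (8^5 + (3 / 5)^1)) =1706685408 / 329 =5187493.64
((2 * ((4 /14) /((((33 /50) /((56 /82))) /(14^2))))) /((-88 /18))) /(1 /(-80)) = 9408000 /4961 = 1896.39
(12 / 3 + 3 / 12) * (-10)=-85 / 2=-42.50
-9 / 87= -0.10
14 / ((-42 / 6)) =-2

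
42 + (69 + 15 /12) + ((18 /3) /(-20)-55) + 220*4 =18739 /20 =936.95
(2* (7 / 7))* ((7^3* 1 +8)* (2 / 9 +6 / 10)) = 2886 / 5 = 577.20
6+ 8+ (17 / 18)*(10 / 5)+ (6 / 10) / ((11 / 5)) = 1600 / 99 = 16.16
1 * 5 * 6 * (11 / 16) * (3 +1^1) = 165 / 2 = 82.50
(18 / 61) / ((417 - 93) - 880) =-9 / 16958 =-0.00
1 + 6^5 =7777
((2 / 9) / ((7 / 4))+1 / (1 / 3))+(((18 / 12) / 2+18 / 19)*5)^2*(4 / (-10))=-4672979 / 181944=-25.68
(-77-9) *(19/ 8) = -817/ 4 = -204.25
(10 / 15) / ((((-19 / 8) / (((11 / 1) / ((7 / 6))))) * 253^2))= -32 / 773927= -0.00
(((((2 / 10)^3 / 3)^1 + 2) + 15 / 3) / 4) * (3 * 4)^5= 54452736 / 125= 435621.89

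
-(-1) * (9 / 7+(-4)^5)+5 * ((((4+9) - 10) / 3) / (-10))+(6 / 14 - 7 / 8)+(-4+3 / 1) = -57381 / 56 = -1024.66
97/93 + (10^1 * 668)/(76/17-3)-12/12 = 2112236/465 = 4542.44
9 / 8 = 1.12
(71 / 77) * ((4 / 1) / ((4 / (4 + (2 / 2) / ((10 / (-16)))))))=852 / 385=2.21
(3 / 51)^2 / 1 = 1 / 289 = 0.00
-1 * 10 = -10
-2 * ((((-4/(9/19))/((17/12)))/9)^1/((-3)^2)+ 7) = -57226/4131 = -13.85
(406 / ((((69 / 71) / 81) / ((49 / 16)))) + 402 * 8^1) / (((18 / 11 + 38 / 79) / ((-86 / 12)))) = -244880187827 / 677120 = -361649.62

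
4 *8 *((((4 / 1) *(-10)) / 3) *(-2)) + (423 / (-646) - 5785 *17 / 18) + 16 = -13357469 / 2907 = -4594.93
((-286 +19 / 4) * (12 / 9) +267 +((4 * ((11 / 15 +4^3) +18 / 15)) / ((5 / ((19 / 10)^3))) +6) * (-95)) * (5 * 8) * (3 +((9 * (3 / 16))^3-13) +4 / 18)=24091244747669 / 3456000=6970846.28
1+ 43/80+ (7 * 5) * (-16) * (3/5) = -26757/80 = -334.46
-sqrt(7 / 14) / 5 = -sqrt(2) / 10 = -0.14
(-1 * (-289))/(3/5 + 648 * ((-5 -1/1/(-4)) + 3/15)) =-5/51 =-0.10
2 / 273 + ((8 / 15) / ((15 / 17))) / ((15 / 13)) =163138 / 307125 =0.53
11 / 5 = 2.20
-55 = -55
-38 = -38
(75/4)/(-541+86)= -15/364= -0.04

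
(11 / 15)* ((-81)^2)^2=157837977 / 5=31567595.40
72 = 72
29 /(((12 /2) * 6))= 29 /36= 0.81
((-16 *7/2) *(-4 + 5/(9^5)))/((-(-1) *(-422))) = -6613348/12459339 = -0.53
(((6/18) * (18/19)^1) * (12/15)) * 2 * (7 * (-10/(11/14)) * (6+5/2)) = -79968/209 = -382.62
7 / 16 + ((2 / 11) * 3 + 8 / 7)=2619 / 1232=2.13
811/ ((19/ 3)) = 2433/ 19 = 128.05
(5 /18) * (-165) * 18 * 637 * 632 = -332131800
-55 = -55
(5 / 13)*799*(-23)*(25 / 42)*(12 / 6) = -2297125 / 273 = -8414.38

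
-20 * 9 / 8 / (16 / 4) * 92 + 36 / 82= -42399 / 82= -517.06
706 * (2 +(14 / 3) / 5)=31064 / 15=2070.93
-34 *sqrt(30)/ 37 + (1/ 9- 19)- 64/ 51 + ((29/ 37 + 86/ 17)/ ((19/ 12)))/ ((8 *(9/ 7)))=-4256117/ 215118- 34 *sqrt(30)/ 37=-24.82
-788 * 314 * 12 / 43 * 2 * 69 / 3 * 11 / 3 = -500802368 / 43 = -11646566.70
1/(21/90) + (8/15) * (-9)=-18/35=-0.51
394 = 394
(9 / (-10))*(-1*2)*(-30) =-54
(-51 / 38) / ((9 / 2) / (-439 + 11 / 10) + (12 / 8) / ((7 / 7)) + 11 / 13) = -0.57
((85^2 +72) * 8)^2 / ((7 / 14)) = 6815514752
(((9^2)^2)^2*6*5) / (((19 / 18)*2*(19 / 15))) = 174339220050 / 361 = 482934127.56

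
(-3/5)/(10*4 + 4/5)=-1/68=-0.01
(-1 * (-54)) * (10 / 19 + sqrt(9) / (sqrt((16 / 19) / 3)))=540 / 19 + 81 * sqrt(57) / 2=334.19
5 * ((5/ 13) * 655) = 16375/ 13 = 1259.62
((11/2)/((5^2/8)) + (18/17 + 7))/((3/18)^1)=25038/425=58.91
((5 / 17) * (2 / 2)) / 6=5 / 102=0.05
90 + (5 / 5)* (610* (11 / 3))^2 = 45024910 / 9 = 5002767.78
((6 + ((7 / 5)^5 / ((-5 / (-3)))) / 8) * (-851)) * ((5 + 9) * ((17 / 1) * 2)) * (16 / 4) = -162115668498 / 15625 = -10375402.78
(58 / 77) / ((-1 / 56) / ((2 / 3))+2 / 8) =928 / 275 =3.37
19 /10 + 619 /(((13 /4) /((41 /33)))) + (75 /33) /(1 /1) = 1033061 /4290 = 240.81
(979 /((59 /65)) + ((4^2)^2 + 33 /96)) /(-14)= -2520297 /26432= -95.35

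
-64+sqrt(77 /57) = -64+sqrt(4389) /57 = -62.84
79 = 79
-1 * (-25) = 25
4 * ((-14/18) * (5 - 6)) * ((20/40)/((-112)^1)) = -1/72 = -0.01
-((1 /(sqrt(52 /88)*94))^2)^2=-121 /3298664356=-0.00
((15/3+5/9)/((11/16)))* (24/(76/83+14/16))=4249600/39237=108.31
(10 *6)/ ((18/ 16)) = 160/ 3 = 53.33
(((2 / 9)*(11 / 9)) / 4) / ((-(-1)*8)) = 0.01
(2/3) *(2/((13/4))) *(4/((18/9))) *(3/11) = 0.22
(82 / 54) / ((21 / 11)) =451 / 567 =0.80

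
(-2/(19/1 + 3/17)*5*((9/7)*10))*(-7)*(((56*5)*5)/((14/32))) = 150184.05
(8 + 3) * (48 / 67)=528 / 67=7.88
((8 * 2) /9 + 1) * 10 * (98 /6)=12250 /27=453.70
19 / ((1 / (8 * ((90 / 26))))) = 6840 / 13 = 526.15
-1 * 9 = -9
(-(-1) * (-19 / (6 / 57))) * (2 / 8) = -361 / 8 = -45.12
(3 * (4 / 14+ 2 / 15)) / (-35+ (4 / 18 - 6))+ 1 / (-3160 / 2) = -25541 / 811804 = -0.03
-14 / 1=-14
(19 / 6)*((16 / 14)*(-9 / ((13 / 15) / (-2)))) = 6840 / 91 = 75.16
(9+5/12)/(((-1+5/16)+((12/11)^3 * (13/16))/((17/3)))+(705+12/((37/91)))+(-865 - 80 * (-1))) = -378413948/2048974383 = -0.18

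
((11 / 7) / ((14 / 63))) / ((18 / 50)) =275 / 14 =19.64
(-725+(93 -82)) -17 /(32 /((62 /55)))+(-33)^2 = 329473 /880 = 374.40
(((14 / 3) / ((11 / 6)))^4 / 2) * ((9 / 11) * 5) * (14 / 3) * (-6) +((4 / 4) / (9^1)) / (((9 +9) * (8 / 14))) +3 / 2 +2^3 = -249934608127 / 104361048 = -2394.90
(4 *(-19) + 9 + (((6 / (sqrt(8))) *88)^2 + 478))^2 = 1243197081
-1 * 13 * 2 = -26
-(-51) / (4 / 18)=229.50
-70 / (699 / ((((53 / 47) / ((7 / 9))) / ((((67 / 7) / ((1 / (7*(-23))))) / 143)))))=227370 / 16875491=0.01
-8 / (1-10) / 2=4 / 9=0.44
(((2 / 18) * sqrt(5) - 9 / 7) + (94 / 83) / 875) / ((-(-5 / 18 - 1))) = -1679058 / 1670375 + 2 * sqrt(5) / 23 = -0.81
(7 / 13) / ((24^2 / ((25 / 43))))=175 / 321984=0.00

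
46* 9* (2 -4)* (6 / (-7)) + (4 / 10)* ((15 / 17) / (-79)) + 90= 7518072 / 9401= 799.71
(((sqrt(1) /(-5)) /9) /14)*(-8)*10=8 /63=0.13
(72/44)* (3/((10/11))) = 27/5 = 5.40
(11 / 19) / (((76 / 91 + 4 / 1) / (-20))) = -91 / 38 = -2.39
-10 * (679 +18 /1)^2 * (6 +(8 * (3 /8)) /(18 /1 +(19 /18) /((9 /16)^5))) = -57694085610447 /1952741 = -29545180.65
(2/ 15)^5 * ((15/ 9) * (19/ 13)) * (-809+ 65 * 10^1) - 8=-8.02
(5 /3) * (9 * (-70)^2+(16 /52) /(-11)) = 31531480 /429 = 73499.95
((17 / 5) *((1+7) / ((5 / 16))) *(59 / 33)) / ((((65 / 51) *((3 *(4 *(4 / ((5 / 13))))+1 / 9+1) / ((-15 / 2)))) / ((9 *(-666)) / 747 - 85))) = 113746266144 / 168124385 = 676.56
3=3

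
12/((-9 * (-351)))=4/1053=0.00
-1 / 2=-0.50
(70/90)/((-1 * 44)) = -7/396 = -0.02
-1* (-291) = 291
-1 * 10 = -10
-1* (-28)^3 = 21952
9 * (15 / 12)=45 / 4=11.25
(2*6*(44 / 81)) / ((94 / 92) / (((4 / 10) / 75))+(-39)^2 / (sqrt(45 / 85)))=-95128000 / 330080632983+251753216*sqrt(17) / 330080632983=0.00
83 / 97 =0.86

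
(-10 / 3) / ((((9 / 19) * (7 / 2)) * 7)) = -380 / 1323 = -0.29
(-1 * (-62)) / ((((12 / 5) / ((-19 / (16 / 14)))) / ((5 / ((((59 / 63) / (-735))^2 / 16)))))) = -21163322134.62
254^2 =64516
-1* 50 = -50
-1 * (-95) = 95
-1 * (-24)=24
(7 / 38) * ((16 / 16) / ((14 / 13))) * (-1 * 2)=-13 / 38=-0.34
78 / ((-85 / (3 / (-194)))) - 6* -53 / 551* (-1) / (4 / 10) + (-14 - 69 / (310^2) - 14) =-2569664602291 / 87316363900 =-29.43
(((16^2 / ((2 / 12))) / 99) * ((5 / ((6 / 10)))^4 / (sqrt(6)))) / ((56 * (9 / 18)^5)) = 400000000 * sqrt(6) / 56133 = 17454.90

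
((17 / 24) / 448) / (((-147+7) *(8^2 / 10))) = -17 / 9633792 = -0.00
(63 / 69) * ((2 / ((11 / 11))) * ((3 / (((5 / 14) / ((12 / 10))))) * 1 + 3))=13734 / 575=23.89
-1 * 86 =-86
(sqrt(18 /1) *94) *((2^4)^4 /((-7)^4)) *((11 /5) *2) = 406585344 *sqrt(2) /12005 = 47896.59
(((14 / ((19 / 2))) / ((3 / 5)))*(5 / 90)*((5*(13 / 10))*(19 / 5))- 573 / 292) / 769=11101 / 6062796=0.00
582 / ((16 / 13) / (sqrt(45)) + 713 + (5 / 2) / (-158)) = 315120212180280 / 386040739394309 - 36264503808 * sqrt(5) / 386040739394309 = 0.82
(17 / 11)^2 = 289 / 121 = 2.39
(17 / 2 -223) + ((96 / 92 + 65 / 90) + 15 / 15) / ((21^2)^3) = -3808144421009 / 17753587047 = -214.50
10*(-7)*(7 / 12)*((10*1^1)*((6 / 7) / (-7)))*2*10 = 1000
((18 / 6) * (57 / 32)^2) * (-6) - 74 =-67129 / 512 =-131.11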